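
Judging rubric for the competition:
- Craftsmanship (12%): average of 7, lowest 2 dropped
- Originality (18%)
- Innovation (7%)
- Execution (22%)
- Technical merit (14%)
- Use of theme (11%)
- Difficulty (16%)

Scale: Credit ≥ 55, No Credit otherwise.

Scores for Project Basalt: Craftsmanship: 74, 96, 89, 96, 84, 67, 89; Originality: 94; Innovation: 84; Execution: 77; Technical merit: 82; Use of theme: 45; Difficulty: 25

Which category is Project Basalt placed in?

Craftsmanship: drop 67, 74 → average of remaining 5 = 454/5 = 90.8
Weighted total:
  Craftsmanship 90.8 × 0.12 = 10.896
  Originality 94 × 0.18 = 16.92
  Innovation 84 × 0.07 = 5.88
  Execution 77 × 0.22 = 16.94
  Technical merit 82 × 0.14 = 11.48
  Use of theme 45 × 0.11 = 4.95
  Difficulty 25 × 0.16 = 4
Sum = 71.066
71.066 ≥ 55 → Credit

Credit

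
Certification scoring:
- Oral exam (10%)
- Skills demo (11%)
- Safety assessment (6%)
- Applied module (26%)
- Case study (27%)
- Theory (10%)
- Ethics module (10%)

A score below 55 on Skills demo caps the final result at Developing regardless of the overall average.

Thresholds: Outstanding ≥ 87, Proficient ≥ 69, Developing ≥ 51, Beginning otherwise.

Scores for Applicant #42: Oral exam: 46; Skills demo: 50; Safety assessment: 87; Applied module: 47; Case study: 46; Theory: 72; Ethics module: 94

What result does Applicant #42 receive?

Skills demo score 50 < 55: minimum not met.
Weighted total:
  Oral exam 46 × 0.1 = 4.6
  Skills demo 50 × 0.11 = 5.5
  Safety assessment 87 × 0.06 = 5.22
  Applied module 47 × 0.26 = 12.22
  Case study 46 × 0.27 = 12.42
  Theory 72 × 0.1 = 7.2
  Ethics module 94 × 0.1 = 9.4
Sum = 56.56
56.56 would be Developing; cap at Developing applies → Developing.

Developing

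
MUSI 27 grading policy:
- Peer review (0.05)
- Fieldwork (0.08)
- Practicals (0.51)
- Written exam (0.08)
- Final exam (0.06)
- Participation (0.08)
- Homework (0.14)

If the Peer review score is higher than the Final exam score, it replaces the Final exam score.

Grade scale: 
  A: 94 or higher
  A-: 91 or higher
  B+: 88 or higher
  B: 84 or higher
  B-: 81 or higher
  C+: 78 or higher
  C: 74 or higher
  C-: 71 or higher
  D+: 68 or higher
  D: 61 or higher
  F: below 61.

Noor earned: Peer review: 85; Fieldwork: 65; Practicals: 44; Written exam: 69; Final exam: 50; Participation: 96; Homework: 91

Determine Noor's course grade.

Peer review (85) > Final exam (50), so Final exam counts as 85.
Weighted total:
  Peer review 85 × 0.05 = 4.25
  Fieldwork 65 × 0.08 = 5.2
  Practicals 44 × 0.51 = 22.44
  Written exam 69 × 0.08 = 5.52
  Final exam 85 × 0.06 = 5.1
  Participation 96 × 0.08 = 7.68
  Homework 91 × 0.14 = 12.74
Sum = 62.93
62.93 is ≥ 61 and < 68 → D

D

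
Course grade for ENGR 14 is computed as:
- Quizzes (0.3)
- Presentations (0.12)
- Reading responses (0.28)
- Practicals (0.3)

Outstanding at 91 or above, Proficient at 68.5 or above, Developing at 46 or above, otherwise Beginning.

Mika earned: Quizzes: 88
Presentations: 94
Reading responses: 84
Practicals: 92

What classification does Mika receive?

Proficient

Weighted total:
  Quizzes 88 × 0.3 = 26.4
  Presentations 94 × 0.12 = 11.28
  Reading responses 84 × 0.28 = 23.52
  Practicals 92 × 0.3 = 27.6
Sum = 88.8
88.8 is ≥ 68.5 and < 91 → Proficient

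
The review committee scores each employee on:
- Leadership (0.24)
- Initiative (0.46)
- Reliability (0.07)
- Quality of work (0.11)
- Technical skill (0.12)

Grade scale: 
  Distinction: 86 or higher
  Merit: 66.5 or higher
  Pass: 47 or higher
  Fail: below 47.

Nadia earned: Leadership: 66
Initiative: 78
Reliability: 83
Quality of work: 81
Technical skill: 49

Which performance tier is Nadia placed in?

Merit

Weighted total:
  Leadership 66 × 0.24 = 15.84
  Initiative 78 × 0.46 = 35.88
  Reliability 83 × 0.07 = 5.81
  Quality of work 81 × 0.11 = 8.91
  Technical skill 49 × 0.12 = 5.88
Sum = 72.32
72.32 is ≥ 66.5 and < 86 → Merit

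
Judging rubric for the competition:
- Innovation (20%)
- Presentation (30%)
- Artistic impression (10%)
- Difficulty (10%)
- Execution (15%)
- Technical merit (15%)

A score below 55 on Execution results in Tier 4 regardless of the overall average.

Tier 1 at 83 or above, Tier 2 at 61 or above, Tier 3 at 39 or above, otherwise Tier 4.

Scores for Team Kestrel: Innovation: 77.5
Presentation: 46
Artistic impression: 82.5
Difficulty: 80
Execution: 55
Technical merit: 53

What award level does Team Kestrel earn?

Tier 2

Execution score 55 ≥ 55: minimum met.
Weighted total:
  Innovation 77.5 × 0.2 = 15.5
  Presentation 46 × 0.3 = 13.8
  Artistic impression 82.5 × 0.1 = 8.25
  Difficulty 80 × 0.1 = 8
  Execution 55 × 0.15 = 8.25
  Technical merit 53 × 0.15 = 7.95
Sum = 61.75
61.75 is ≥ 61 and < 83 → Tier 2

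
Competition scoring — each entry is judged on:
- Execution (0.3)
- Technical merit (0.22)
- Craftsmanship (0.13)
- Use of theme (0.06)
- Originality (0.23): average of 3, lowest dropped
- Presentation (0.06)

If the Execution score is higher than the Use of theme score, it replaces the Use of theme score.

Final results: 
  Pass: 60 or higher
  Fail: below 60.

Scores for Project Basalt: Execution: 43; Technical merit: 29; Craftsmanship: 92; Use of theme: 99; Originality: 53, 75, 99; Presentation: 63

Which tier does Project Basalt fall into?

Originality: drop 53 → average of remaining 2 = 174/2 = 87
Execution (43) ≤ Use of theme (99), so Use of theme stays at 99.
Weighted total:
  Execution 43 × 0.3 = 12.9
  Technical merit 29 × 0.22 = 6.38
  Craftsmanship 92 × 0.13 = 11.96
  Use of theme 99 × 0.06 = 5.94
  Originality 87 × 0.23 = 20.01
  Presentation 63 × 0.06 = 3.78
Sum = 60.97
60.97 ≥ 60 → Pass

Pass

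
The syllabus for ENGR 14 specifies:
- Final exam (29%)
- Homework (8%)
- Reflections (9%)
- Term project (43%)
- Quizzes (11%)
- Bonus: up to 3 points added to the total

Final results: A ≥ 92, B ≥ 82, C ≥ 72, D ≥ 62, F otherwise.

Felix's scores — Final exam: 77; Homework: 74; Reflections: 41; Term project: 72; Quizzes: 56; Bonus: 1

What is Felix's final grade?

Weighted total:
  Final exam 77 × 0.29 = 22.33
  Homework 74 × 0.08 = 5.92
  Reflections 41 × 0.09 = 3.69
  Term project 72 × 0.43 = 30.96
  Quizzes 56 × 0.11 = 6.16
Sum = 69.06
Bonus: 69.06 + 1 = 70.06
70.06 is ≥ 62 and < 72 → D

D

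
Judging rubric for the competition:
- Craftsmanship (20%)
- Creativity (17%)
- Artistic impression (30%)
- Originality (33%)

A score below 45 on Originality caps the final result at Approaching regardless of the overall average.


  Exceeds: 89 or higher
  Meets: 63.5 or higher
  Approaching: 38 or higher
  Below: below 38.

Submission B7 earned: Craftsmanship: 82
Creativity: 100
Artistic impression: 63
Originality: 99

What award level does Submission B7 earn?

Meets

Originality score 99 ≥ 45: minimum met.
Weighted total:
  Craftsmanship 82 × 0.2 = 16.4
  Creativity 100 × 0.17 = 17
  Artistic impression 63 × 0.3 = 18.9
  Originality 99 × 0.33 = 32.67
Sum = 84.97
84.97 is ≥ 63.5 and < 89 → Meets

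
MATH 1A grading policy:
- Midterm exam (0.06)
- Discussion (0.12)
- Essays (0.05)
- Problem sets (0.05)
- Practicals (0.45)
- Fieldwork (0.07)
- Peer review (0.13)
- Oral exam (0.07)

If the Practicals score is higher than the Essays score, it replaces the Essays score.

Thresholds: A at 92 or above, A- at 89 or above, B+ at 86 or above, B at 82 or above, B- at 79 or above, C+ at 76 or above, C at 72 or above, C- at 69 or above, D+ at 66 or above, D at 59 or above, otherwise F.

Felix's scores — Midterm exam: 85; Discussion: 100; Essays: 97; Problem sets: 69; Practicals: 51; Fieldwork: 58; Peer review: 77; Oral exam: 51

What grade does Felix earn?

Practicals (51) ≤ Essays (97), so Essays stays at 97.
Weighted total:
  Midterm exam 85 × 0.06 = 5.1
  Discussion 100 × 0.12 = 12
  Essays 97 × 0.05 = 4.85
  Problem sets 69 × 0.05 = 3.45
  Practicals 51 × 0.45 = 22.95
  Fieldwork 58 × 0.07 = 4.06
  Peer review 77 × 0.13 = 10.01
  Oral exam 51 × 0.07 = 3.57
Sum = 65.99
65.99 is ≥ 59 and < 66 → D

D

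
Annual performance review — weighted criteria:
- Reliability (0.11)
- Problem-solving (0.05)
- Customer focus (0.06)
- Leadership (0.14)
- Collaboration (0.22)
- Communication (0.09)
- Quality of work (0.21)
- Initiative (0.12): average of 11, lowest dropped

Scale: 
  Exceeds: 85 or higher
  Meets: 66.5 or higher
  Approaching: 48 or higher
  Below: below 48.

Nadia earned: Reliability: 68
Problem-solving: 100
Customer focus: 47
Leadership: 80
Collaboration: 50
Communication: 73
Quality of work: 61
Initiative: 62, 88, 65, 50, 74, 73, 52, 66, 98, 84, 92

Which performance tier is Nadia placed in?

Approaching

Initiative: drop 50 → average of remaining 10 = 754/10 = 75.4
Weighted total:
  Reliability 68 × 0.11 = 7.48
  Problem-solving 100 × 0.05 = 5
  Customer focus 47 × 0.06 = 2.82
  Leadership 80 × 0.14 = 11.2
  Collaboration 50 × 0.22 = 11
  Communication 73 × 0.09 = 6.57
  Quality of work 61 × 0.21 = 12.81
  Initiative 75.4 × 0.12 = 9.048
Sum = 65.928
65.928 is ≥ 48 and < 66.5 → Approaching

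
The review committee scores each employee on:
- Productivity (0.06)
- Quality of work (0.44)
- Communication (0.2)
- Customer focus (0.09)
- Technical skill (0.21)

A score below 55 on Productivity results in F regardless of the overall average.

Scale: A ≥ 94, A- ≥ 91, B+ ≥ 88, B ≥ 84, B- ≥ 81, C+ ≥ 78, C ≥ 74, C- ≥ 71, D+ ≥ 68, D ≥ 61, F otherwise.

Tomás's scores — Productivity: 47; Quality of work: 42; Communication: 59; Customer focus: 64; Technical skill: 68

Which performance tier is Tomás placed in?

F

Productivity score 47 < 55: minimum not met.
Weighted total:
  Productivity 47 × 0.06 = 2.82
  Quality of work 42 × 0.44 = 18.48
  Communication 59 × 0.2 = 11.8
  Customer focus 64 × 0.09 = 5.76
  Technical skill 68 × 0.21 = 14.28
Sum = 53.14
Because the Productivity minimum was not met, the result is F.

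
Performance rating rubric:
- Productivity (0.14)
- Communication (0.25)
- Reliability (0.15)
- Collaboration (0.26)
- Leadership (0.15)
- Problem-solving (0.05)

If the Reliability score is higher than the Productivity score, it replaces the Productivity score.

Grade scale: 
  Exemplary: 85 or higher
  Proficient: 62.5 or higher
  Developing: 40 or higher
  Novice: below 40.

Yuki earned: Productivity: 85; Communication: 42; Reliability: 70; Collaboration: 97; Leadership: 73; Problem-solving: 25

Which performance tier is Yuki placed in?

Proficient

Reliability (70) ≤ Productivity (85), so Productivity stays at 85.
Weighted total:
  Productivity 85 × 0.14 = 11.9
  Communication 42 × 0.25 = 10.5
  Reliability 70 × 0.15 = 10.5
  Collaboration 97 × 0.26 = 25.22
  Leadership 73 × 0.15 = 10.95
  Problem-solving 25 × 0.05 = 1.25
Sum = 70.32
70.32 is ≥ 62.5 and < 85 → Proficient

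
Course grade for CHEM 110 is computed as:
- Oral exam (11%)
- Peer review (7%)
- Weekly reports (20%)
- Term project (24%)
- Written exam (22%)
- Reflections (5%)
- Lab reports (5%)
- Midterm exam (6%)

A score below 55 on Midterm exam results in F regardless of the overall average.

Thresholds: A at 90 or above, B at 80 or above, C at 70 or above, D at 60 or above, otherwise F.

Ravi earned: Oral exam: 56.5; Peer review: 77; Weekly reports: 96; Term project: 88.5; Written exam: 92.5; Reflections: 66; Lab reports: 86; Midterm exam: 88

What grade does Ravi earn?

Midterm exam score 88 ≥ 55: minimum met.
Weighted total:
  Oral exam 56.5 × 0.11 = 6.215
  Peer review 77 × 0.07 = 5.39
  Weekly reports 96 × 0.2 = 19.2
  Term project 88.5 × 0.24 = 21.24
  Written exam 92.5 × 0.22 = 20.35
  Reflections 66 × 0.05 = 3.3
  Lab reports 86 × 0.05 = 4.3
  Midterm exam 88 × 0.06 = 5.28
Sum = 85.275
85.275 is ≥ 80 and < 90 → B

B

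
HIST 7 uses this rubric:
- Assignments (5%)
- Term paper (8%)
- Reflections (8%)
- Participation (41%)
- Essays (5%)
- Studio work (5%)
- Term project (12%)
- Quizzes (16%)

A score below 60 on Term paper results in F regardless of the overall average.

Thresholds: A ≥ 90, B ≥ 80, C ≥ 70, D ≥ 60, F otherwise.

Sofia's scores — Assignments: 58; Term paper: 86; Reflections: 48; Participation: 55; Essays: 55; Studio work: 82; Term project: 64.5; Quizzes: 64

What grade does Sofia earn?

Term paper score 86 ≥ 60: minimum met.
Weighted total:
  Assignments 58 × 0.05 = 2.9
  Term paper 86 × 0.08 = 6.88
  Reflections 48 × 0.08 = 3.84
  Participation 55 × 0.41 = 22.55
  Essays 55 × 0.05 = 2.75
  Studio work 82 × 0.05 = 4.1
  Term project 64.5 × 0.12 = 7.74
  Quizzes 64 × 0.16 = 10.24
Sum = 61
61 is ≥ 60 and < 70 → D

D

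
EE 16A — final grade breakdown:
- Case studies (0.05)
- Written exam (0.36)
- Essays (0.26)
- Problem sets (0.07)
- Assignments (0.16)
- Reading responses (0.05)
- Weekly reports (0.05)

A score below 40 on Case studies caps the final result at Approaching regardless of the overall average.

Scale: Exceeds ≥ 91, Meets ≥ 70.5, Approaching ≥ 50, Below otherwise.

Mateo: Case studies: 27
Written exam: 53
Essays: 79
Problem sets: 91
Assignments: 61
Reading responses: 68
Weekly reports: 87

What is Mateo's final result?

Approaching

Case studies score 27 < 40: minimum not met.
Weighted total:
  Case studies 27 × 0.05 = 1.35
  Written exam 53 × 0.36 = 19.08
  Essays 79 × 0.26 = 20.54
  Problem sets 91 × 0.07 = 6.37
  Assignments 61 × 0.16 = 9.76
  Reading responses 68 × 0.05 = 3.4
  Weekly reports 87 × 0.05 = 4.35
Sum = 64.85
64.85 would be Approaching; cap at Approaching applies → Approaching.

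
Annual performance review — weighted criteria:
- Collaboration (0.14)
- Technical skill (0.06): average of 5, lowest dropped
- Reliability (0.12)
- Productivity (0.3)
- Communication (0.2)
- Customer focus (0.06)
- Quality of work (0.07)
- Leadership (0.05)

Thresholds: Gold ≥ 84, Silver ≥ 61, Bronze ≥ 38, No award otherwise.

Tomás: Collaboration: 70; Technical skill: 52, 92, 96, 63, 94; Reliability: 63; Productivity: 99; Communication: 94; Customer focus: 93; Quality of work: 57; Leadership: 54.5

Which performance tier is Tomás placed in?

Technical skill: drop 52 → average of remaining 4 = 345/4 = 86.25
Weighted total:
  Collaboration 70 × 0.14 = 9.8
  Technical skill 86.25 × 0.06 = 5.175
  Reliability 63 × 0.12 = 7.56
  Productivity 99 × 0.3 = 29.7
  Communication 94 × 0.2 = 18.8
  Customer focus 93 × 0.06 = 5.58
  Quality of work 57 × 0.07 = 3.99
  Leadership 54.5 × 0.05 = 2.725
Sum = 83.33
83.33 is ≥ 61 and < 84 → Silver

Silver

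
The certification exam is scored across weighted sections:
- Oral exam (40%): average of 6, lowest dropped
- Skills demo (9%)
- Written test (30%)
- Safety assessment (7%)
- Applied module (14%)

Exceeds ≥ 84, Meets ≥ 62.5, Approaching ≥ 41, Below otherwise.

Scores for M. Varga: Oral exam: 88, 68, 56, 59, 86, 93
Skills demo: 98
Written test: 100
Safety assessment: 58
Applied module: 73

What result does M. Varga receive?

Oral exam: drop 56 → average of remaining 5 = 394/5 = 78.8
Weighted total:
  Oral exam 78.8 × 0.4 = 31.52
  Skills demo 98 × 0.09 = 8.82
  Written test 100 × 0.3 = 30
  Safety assessment 58 × 0.07 = 4.06
  Applied module 73 × 0.14 = 10.22
Sum = 84.62
84.62 ≥ 84 → Exceeds

Exceeds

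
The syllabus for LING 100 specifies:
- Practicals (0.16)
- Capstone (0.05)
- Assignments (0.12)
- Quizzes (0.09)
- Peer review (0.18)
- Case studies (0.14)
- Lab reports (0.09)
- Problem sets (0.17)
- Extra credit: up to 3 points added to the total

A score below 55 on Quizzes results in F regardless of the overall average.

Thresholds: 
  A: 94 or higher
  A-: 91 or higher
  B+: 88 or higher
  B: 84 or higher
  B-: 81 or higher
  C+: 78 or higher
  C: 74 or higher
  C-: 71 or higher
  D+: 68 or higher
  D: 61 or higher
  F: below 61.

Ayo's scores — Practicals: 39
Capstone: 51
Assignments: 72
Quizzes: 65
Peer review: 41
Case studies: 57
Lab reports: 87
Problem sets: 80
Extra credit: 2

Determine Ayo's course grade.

Quizzes score 65 ≥ 55: minimum met.
Weighted total:
  Practicals 39 × 0.16 = 6.24
  Capstone 51 × 0.05 = 2.55
  Assignments 72 × 0.12 = 8.64
  Quizzes 65 × 0.09 = 5.85
  Peer review 41 × 0.18 = 7.38
  Case studies 57 × 0.14 = 7.98
  Lab reports 87 × 0.09 = 7.83
  Problem sets 80 × 0.17 = 13.6
Sum = 60.07
Extra credit: 60.07 + 2 = 62.07
62.07 is ≥ 61 and < 68 → D

D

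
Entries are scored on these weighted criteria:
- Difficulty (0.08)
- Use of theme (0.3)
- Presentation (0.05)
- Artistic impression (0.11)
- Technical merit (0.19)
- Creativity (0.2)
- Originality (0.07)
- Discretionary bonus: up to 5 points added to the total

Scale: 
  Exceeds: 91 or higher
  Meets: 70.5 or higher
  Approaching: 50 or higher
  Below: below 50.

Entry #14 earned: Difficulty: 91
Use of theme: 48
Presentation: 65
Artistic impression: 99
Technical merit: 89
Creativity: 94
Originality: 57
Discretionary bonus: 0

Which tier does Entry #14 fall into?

Weighted total:
  Difficulty 91 × 0.08 = 7.28
  Use of theme 48 × 0.3 = 14.4
  Presentation 65 × 0.05 = 3.25
  Artistic impression 99 × 0.11 = 10.89
  Technical merit 89 × 0.19 = 16.91
  Creativity 94 × 0.2 = 18.8
  Originality 57 × 0.07 = 3.99
Sum = 75.52
Discretionary bonus: 75.52 + 0 = 75.52
75.52 is ≥ 70.5 and < 91 → Meets

Meets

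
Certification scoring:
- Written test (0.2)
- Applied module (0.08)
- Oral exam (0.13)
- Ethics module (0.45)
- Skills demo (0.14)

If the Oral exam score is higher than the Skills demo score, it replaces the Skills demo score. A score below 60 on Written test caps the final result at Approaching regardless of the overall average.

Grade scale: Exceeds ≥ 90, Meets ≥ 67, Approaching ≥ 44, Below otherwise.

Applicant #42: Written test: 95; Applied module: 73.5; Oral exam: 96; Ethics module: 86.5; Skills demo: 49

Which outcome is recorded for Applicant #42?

Meets

Oral exam (96) > Skills demo (49), so Skills demo counts as 96.
Written test score 95 ≥ 60: minimum met.
Weighted total:
  Written test 95 × 0.2 = 19
  Applied module 73.5 × 0.08 = 5.88
  Oral exam 96 × 0.13 = 12.48
  Ethics module 86.5 × 0.45 = 38.925
  Skills demo 96 × 0.14 = 13.44
Sum = 89.725
89.725 is ≥ 67 and < 90 → Meets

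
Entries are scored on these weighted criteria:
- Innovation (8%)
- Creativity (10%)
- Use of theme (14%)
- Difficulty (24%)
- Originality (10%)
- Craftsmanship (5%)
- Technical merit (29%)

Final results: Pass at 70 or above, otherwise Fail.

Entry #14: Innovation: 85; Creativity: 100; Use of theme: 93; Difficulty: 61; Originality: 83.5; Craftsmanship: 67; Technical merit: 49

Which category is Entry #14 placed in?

Weighted total:
  Innovation 85 × 0.08 = 6.8
  Creativity 100 × 0.1 = 10
  Use of theme 93 × 0.14 = 13.02
  Difficulty 61 × 0.24 = 14.64
  Originality 83.5 × 0.1 = 8.35
  Craftsmanship 67 × 0.05 = 3.35
  Technical merit 49 × 0.29 = 14.21
Sum = 70.37
70.37 ≥ 70 → Pass

Pass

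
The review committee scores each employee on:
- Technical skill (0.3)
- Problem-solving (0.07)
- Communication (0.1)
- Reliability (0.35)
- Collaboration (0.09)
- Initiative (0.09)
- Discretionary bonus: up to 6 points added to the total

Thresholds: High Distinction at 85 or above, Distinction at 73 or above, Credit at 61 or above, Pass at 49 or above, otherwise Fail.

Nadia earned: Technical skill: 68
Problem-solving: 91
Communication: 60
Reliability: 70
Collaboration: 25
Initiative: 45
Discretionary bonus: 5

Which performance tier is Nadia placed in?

Weighted total:
  Technical skill 68 × 0.3 = 20.4
  Problem-solving 91 × 0.07 = 6.37
  Communication 60 × 0.1 = 6
  Reliability 70 × 0.35 = 24.5
  Collaboration 25 × 0.09 = 2.25
  Initiative 45 × 0.09 = 4.05
Sum = 63.57
Discretionary bonus: 63.57 + 5 = 68.57
68.57 is ≥ 61 and < 73 → Credit

Credit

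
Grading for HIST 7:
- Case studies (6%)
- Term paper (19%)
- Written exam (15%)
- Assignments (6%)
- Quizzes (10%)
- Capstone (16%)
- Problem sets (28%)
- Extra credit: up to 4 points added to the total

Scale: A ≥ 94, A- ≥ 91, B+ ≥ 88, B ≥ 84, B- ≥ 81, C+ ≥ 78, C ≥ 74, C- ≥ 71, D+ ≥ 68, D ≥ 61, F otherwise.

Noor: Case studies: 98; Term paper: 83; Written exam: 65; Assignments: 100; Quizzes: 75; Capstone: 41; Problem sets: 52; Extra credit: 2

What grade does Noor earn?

Weighted total:
  Case studies 98 × 0.06 = 5.88
  Term paper 83 × 0.19 = 15.77
  Written exam 65 × 0.15 = 9.75
  Assignments 100 × 0.06 = 6
  Quizzes 75 × 0.1 = 7.5
  Capstone 41 × 0.16 = 6.56
  Problem sets 52 × 0.28 = 14.56
Sum = 66.02
Extra credit: 66.02 + 2 = 68.02
68.02 is ≥ 68 and < 71 → D+

D+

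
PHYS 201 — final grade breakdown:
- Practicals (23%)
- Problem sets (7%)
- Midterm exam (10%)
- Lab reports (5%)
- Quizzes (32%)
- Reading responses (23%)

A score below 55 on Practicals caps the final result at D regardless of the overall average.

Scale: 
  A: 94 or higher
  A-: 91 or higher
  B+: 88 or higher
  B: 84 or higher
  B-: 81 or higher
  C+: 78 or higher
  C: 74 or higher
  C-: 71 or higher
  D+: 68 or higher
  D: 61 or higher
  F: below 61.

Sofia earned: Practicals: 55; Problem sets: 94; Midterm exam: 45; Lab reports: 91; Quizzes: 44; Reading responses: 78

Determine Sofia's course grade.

Practicals score 55 ≥ 55: minimum met.
Weighted total:
  Practicals 55 × 0.23 = 12.65
  Problem sets 94 × 0.07 = 6.58
  Midterm exam 45 × 0.1 = 4.5
  Lab reports 91 × 0.05 = 4.55
  Quizzes 44 × 0.32 = 14.08
  Reading responses 78 × 0.23 = 17.94
Sum = 60.3
60.3 < 61 → F

F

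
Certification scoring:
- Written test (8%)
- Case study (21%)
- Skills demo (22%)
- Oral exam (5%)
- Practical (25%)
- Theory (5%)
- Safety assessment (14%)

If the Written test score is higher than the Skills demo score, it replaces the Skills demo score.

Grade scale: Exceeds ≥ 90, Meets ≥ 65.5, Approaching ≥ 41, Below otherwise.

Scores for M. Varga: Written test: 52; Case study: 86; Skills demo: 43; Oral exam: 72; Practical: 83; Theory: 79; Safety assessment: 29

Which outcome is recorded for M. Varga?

Meets

Written test (52) > Skills demo (43), so Skills demo counts as 52.
Weighted total:
  Written test 52 × 0.08 = 4.16
  Case study 86 × 0.21 = 18.06
  Skills demo 52 × 0.22 = 11.44
  Oral exam 72 × 0.05 = 3.6
  Practical 83 × 0.25 = 20.75
  Theory 79 × 0.05 = 3.95
  Safety assessment 29 × 0.14 = 4.06
Sum = 66.02
66.02 is ≥ 65.5 and < 90 → Meets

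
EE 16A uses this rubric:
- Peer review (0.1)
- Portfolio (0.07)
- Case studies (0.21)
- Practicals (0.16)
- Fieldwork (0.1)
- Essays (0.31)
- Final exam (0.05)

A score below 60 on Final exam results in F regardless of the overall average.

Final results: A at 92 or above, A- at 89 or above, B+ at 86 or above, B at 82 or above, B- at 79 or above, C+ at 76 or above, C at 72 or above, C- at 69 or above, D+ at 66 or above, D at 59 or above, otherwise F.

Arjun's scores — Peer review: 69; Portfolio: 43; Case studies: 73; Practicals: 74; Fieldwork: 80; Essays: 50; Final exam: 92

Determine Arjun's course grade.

Final exam score 92 ≥ 60: minimum met.
Weighted total:
  Peer review 69 × 0.1 = 6.9
  Portfolio 43 × 0.07 = 3.01
  Case studies 73 × 0.21 = 15.33
  Practicals 74 × 0.16 = 11.84
  Fieldwork 80 × 0.1 = 8
  Essays 50 × 0.31 = 15.5
  Final exam 92 × 0.05 = 4.6
Sum = 65.18
65.18 is ≥ 59 and < 66 → D

D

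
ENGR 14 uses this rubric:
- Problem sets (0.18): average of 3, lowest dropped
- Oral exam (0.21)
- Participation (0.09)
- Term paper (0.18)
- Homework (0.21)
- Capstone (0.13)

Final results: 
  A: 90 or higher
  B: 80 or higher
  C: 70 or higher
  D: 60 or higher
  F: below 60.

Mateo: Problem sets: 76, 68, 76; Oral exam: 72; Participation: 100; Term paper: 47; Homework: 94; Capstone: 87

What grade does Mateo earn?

Problem sets: drop 68 → average of remaining 2 = 152/2 = 76
Weighted total:
  Problem sets 76 × 0.18 = 13.68
  Oral exam 72 × 0.21 = 15.12
  Participation 100 × 0.09 = 9
  Term paper 47 × 0.18 = 8.46
  Homework 94 × 0.21 = 19.74
  Capstone 87 × 0.13 = 11.31
Sum = 77.31
77.31 is ≥ 70 and < 80 → C

C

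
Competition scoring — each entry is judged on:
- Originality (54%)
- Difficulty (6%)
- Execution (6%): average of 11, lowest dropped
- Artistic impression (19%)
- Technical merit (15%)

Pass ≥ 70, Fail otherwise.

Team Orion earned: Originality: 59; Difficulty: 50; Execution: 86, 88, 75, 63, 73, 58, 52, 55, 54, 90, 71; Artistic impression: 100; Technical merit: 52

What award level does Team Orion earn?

Fail

Execution: drop 52 → average of remaining 10 = 713/10 = 71.3
Weighted total:
  Originality 59 × 0.54 = 31.86
  Difficulty 50 × 0.06 = 3
  Execution 71.3 × 0.06 = 4.278
  Artistic impression 100 × 0.19 = 19
  Technical merit 52 × 0.15 = 7.8
Sum = 65.938
65.938 < 70 → Fail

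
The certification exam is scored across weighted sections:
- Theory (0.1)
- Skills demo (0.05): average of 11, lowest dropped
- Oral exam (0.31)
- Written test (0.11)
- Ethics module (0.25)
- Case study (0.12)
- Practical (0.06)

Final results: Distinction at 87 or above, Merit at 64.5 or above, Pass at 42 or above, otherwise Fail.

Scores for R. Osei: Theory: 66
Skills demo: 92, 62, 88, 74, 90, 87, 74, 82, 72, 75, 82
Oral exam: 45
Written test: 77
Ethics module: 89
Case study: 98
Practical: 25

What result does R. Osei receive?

Merit

Skills demo: drop 62 → average of remaining 10 = 816/10 = 81.6
Weighted total:
  Theory 66 × 0.1 = 6.6
  Skills demo 81.6 × 0.05 = 4.08
  Oral exam 45 × 0.31 = 13.95
  Written test 77 × 0.11 = 8.47
  Ethics module 89 × 0.25 = 22.25
  Case study 98 × 0.12 = 11.76
  Practical 25 × 0.06 = 1.5
Sum = 68.61
68.61 is ≥ 64.5 and < 87 → Merit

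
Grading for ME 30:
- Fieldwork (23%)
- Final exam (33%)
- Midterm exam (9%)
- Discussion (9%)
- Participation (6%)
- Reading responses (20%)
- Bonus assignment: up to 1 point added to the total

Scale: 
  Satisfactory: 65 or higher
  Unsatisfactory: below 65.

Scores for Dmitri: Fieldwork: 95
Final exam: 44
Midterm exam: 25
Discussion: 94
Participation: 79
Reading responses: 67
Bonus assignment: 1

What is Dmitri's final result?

Weighted total:
  Fieldwork 95 × 0.23 = 21.85
  Final exam 44 × 0.33 = 14.52
  Midterm exam 25 × 0.09 = 2.25
  Discussion 94 × 0.09 = 8.46
  Participation 79 × 0.06 = 4.74
  Reading responses 67 × 0.2 = 13.4
Sum = 65.22
Bonus assignment: 65.22 + 1 = 66.22
66.22 ≥ 65 → Satisfactory

Satisfactory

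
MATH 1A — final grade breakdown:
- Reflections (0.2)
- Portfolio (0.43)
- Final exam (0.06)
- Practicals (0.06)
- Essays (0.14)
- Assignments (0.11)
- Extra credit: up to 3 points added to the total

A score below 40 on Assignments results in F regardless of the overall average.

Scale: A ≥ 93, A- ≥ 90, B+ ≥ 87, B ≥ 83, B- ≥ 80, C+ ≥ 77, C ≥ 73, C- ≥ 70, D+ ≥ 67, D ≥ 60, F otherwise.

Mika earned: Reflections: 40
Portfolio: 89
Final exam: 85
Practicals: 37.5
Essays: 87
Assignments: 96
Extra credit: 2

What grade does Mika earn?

Assignments score 96 ≥ 40: minimum met.
Weighted total:
  Reflections 40 × 0.2 = 8
  Portfolio 89 × 0.43 = 38.27
  Final exam 85 × 0.06 = 5.1
  Practicals 37.5 × 0.06 = 2.25
  Essays 87 × 0.14 = 12.18
  Assignments 96 × 0.11 = 10.56
Sum = 76.36
Extra credit: 76.36 + 2 = 78.36
78.36 is ≥ 77 and < 80 → C+

C+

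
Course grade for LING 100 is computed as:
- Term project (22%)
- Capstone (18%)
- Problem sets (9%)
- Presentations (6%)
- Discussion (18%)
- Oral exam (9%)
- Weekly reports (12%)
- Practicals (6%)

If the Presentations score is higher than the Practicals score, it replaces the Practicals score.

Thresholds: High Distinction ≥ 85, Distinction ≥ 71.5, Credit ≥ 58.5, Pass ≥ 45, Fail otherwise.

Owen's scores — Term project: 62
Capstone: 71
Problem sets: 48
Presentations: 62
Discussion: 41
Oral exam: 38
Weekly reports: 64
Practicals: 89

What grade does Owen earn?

Pass

Presentations (62) ≤ Practicals (89), so Practicals stays at 89.
Weighted total:
  Term project 62 × 0.22 = 13.64
  Capstone 71 × 0.18 = 12.78
  Problem sets 48 × 0.09 = 4.32
  Presentations 62 × 0.06 = 3.72
  Discussion 41 × 0.18 = 7.38
  Oral exam 38 × 0.09 = 3.42
  Weekly reports 64 × 0.12 = 7.68
  Practicals 89 × 0.06 = 5.34
Sum = 58.28
58.28 is ≥ 45 and < 58.5 → Pass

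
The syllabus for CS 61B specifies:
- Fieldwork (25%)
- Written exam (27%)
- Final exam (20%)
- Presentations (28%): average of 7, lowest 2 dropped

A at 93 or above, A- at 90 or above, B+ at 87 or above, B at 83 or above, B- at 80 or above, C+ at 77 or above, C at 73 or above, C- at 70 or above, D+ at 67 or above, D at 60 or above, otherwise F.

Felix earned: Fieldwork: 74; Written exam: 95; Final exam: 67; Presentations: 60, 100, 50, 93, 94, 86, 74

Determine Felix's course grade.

B-

Presentations: drop 50, 60 → average of remaining 5 = 447/5 = 89.4
Weighted total:
  Fieldwork 74 × 0.25 = 18.5
  Written exam 95 × 0.27 = 25.65
  Final exam 67 × 0.2 = 13.4
  Presentations 89.4 × 0.28 = 25.032
Sum = 82.582
82.582 is ≥ 80 and < 83 → B-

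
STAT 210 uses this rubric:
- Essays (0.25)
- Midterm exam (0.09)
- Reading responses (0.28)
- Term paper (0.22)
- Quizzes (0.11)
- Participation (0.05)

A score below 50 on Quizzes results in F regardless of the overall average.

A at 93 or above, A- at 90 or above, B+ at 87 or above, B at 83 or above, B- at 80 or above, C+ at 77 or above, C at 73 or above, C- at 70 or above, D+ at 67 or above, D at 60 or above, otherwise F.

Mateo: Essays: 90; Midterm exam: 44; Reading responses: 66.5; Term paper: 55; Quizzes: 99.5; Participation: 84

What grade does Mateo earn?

Quizzes score 99.5 ≥ 50: minimum met.
Weighted total:
  Essays 90 × 0.25 = 22.5
  Midterm exam 44 × 0.09 = 3.96
  Reading responses 66.5 × 0.28 = 18.62
  Term paper 55 × 0.22 = 12.1
  Quizzes 99.5 × 0.11 = 10.945
  Participation 84 × 0.05 = 4.2
Sum = 72.325
72.325 is ≥ 70 and < 73 → C-

C-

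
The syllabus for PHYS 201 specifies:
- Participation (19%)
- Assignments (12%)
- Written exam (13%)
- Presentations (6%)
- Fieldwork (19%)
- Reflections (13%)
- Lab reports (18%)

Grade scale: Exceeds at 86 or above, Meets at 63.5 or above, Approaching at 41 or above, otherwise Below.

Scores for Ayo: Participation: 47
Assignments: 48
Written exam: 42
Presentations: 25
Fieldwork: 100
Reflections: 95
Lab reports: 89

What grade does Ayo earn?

Meets

Weighted total:
  Participation 47 × 0.19 = 8.93
  Assignments 48 × 0.12 = 5.76
  Written exam 42 × 0.13 = 5.46
  Presentations 25 × 0.06 = 1.5
  Fieldwork 100 × 0.19 = 19
  Reflections 95 × 0.13 = 12.35
  Lab reports 89 × 0.18 = 16.02
Sum = 69.02
69.02 is ≥ 63.5 and < 86 → Meets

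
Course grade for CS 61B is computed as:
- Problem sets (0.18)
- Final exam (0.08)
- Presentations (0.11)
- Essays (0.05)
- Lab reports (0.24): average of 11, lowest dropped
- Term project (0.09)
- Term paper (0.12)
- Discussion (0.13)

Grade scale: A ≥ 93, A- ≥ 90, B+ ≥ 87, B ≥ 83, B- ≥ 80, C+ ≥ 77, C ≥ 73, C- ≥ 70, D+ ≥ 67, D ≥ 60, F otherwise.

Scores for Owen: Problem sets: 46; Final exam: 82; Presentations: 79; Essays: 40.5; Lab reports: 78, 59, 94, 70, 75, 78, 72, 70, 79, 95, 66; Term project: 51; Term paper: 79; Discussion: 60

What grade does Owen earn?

Lab reports: drop 59 → average of remaining 10 = 777/10 = 77.7
Weighted total:
  Problem sets 46 × 0.18 = 8.28
  Final exam 82 × 0.08 = 6.56
  Presentations 79 × 0.11 = 8.69
  Essays 40.5 × 0.05 = 2.025
  Lab reports 77.7 × 0.24 = 18.648
  Term project 51 × 0.09 = 4.59
  Term paper 79 × 0.12 = 9.48
  Discussion 60 × 0.13 = 7.8
Sum = 66.073
66.073 is ≥ 60 and < 67 → D

D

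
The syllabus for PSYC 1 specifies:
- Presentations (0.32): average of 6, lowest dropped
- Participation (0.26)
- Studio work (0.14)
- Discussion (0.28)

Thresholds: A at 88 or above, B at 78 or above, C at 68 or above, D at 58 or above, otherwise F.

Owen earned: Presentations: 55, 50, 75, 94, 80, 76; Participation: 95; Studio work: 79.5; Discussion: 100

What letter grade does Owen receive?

Presentations: drop 50 → average of remaining 5 = 380/5 = 76
Weighted total:
  Presentations 76 × 0.32 = 24.32
  Participation 95 × 0.26 = 24.7
  Studio work 79.5 × 0.14 = 11.13
  Discussion 100 × 0.28 = 28
Sum = 88.15
88.15 ≥ 88 → A

A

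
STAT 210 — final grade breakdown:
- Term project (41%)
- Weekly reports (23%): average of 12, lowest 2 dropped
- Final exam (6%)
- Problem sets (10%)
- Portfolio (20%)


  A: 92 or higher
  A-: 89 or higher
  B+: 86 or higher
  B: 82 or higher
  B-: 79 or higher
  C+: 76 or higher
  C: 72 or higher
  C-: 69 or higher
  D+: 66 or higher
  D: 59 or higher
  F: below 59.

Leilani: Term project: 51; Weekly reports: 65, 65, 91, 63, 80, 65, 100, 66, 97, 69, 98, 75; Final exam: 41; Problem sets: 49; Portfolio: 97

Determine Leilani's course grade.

Weekly reports: drop 63, 65 → average of remaining 10 = 806/10 = 80.6
Weighted total:
  Term project 51 × 0.41 = 20.91
  Weekly reports 80.6 × 0.23 = 18.538
  Final exam 41 × 0.06 = 2.46
  Problem sets 49 × 0.1 = 4.9
  Portfolio 97 × 0.2 = 19.4
Sum = 66.208
66.208 is ≥ 66 and < 69 → D+

D+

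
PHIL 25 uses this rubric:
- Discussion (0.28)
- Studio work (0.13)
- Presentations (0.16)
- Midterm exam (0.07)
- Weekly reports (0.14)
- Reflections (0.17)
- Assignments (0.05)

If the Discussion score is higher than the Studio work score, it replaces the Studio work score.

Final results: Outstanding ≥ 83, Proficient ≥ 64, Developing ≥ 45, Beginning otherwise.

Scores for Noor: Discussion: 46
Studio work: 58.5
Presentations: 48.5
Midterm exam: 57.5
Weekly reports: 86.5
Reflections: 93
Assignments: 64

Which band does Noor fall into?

Discussion (46) ≤ Studio work (58.5), so Studio work stays at 58.5.
Weighted total:
  Discussion 46 × 0.28 = 12.88
  Studio work 58.5 × 0.13 = 7.605
  Presentations 48.5 × 0.16 = 7.76
  Midterm exam 57.5 × 0.07 = 4.025
  Weekly reports 86.5 × 0.14 = 12.11
  Reflections 93 × 0.17 = 15.81
  Assignments 64 × 0.05 = 3.2
Sum = 63.39
63.39 is ≥ 45 and < 64 → Developing

Developing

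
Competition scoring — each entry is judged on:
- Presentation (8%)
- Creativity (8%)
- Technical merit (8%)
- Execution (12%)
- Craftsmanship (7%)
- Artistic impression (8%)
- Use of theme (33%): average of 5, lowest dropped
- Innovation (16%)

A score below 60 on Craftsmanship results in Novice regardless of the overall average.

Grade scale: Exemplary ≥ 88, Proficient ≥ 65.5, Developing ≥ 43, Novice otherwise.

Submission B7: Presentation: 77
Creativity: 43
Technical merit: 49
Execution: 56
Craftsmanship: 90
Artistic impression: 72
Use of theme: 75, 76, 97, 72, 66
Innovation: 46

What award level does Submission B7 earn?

Proficient

Use of theme: drop 66 → average of remaining 4 = 320/4 = 80
Craftsmanship score 90 ≥ 60: minimum met.
Weighted total:
  Presentation 77 × 0.08 = 6.16
  Creativity 43 × 0.08 = 3.44
  Technical merit 49 × 0.08 = 3.92
  Execution 56 × 0.12 = 6.72
  Craftsmanship 90 × 0.07 = 6.3
  Artistic impression 72 × 0.08 = 5.76
  Use of theme 80 × 0.33 = 26.4
  Innovation 46 × 0.16 = 7.36
Sum = 66.06
66.06 is ≥ 65.5 and < 88 → Proficient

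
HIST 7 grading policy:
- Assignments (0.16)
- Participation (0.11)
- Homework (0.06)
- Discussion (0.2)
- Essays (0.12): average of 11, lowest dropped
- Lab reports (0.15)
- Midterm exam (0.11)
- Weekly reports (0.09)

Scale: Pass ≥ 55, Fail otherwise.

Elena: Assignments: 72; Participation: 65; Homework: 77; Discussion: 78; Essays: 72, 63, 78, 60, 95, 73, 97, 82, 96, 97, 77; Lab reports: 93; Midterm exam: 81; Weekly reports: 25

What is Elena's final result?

Essays: drop 60 → average of remaining 10 = 830/10 = 83
Weighted total:
  Assignments 72 × 0.16 = 11.52
  Participation 65 × 0.11 = 7.15
  Homework 77 × 0.06 = 4.62
  Discussion 78 × 0.2 = 15.6
  Essays 83 × 0.12 = 9.96
  Lab reports 93 × 0.15 = 13.95
  Midterm exam 81 × 0.11 = 8.91
  Weekly reports 25 × 0.09 = 2.25
Sum = 73.96
73.96 ≥ 55 → Pass

Pass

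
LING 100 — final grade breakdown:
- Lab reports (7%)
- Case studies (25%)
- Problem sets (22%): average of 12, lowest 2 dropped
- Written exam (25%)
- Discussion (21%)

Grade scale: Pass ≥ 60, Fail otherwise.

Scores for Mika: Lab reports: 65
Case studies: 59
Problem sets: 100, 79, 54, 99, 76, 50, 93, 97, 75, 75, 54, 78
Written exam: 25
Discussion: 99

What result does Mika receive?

Pass

Problem sets: drop 50, 54 → average of remaining 10 = 826/10 = 82.6
Weighted total:
  Lab reports 65 × 0.07 = 4.55
  Case studies 59 × 0.25 = 14.75
  Problem sets 82.6 × 0.22 = 18.172
  Written exam 25 × 0.25 = 6.25
  Discussion 99 × 0.21 = 20.79
Sum = 64.512
64.512 ≥ 60 → Pass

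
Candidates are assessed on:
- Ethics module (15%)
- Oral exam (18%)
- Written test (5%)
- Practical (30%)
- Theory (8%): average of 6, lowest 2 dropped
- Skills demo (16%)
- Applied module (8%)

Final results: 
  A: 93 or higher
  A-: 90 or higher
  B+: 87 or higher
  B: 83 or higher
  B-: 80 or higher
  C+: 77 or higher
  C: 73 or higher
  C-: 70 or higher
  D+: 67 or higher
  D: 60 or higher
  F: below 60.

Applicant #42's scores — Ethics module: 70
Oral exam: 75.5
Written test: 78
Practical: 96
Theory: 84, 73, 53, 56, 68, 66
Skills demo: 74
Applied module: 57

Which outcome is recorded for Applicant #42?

C+

Theory: drop 53, 56 → average of remaining 4 = 291/4 = 72.75
Weighted total:
  Ethics module 70 × 0.15 = 10.5
  Oral exam 75.5 × 0.18 = 13.59
  Written test 78 × 0.05 = 3.9
  Practical 96 × 0.3 = 28.8
  Theory 72.75 × 0.08 = 5.82
  Skills demo 74 × 0.16 = 11.84
  Applied module 57 × 0.08 = 4.56
Sum = 79.01
79.01 is ≥ 77 and < 80 → C+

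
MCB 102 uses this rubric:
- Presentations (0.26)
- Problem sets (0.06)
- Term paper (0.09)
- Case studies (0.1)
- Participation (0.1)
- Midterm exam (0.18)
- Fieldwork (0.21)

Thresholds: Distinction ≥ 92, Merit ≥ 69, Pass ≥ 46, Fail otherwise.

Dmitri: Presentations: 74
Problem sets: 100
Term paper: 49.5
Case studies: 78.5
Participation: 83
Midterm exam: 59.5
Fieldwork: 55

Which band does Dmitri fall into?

Weighted total:
  Presentations 74 × 0.26 = 19.24
  Problem sets 100 × 0.06 = 6
  Term paper 49.5 × 0.09 = 4.455
  Case studies 78.5 × 0.1 = 7.85
  Participation 83 × 0.1 = 8.3
  Midterm exam 59.5 × 0.18 = 10.71
  Fieldwork 55 × 0.21 = 11.55
Sum = 68.105
68.105 is ≥ 46 and < 69 → Pass

Pass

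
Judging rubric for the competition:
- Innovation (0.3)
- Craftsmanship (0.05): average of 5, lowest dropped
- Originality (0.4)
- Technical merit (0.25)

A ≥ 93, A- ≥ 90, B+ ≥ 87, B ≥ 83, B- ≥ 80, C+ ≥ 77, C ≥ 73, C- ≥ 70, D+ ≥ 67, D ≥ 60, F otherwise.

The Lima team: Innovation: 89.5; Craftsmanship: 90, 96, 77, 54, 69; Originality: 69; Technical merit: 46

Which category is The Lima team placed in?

C-

Craftsmanship: drop 54 → average of remaining 4 = 332/4 = 83
Weighted total:
  Innovation 89.5 × 0.3 = 26.85
  Craftsmanship 83 × 0.05 = 4.15
  Originality 69 × 0.4 = 27.6
  Technical merit 46 × 0.25 = 11.5
Sum = 70.1
70.1 is ≥ 70 and < 73 → C-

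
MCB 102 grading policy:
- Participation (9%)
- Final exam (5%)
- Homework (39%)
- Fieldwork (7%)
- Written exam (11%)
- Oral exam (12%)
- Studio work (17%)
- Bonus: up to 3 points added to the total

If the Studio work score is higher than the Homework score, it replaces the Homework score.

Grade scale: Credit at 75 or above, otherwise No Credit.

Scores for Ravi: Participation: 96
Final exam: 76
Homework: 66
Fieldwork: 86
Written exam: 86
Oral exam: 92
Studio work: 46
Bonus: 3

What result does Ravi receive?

Credit

Studio work (46) ≤ Homework (66), so Homework stays at 66.
Weighted total:
  Participation 96 × 0.09 = 8.64
  Final exam 76 × 0.05 = 3.8
  Homework 66 × 0.39 = 25.74
  Fieldwork 86 × 0.07 = 6.02
  Written exam 86 × 0.11 = 9.46
  Oral exam 92 × 0.12 = 11.04
  Studio work 46 × 0.17 = 7.82
Sum = 72.52
Bonus: 72.52 + 3 = 75.52
75.52 ≥ 75 → Credit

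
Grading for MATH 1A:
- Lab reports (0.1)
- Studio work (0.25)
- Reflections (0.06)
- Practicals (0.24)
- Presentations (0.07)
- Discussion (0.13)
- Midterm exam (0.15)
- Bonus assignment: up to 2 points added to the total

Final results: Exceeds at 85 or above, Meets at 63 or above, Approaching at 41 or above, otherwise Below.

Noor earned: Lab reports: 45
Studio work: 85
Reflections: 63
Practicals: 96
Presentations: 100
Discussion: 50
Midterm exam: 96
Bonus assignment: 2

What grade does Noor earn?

Weighted total:
  Lab reports 45 × 0.1 = 4.5
  Studio work 85 × 0.25 = 21.25
  Reflections 63 × 0.06 = 3.78
  Practicals 96 × 0.24 = 23.04
  Presentations 100 × 0.07 = 7
  Discussion 50 × 0.13 = 6.5
  Midterm exam 96 × 0.15 = 14.4
Sum = 80.47
Bonus assignment: 80.47 + 2 = 82.47
82.47 is ≥ 63 and < 85 → Meets

Meets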